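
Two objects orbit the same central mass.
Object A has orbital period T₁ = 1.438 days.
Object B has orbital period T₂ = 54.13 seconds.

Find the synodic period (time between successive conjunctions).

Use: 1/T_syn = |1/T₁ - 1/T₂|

Convert to SI: T₁ = 1.438 days = 124243 s.
T_syn = |T₁ · T₂ / (T₁ − T₂)|.
T_syn = |124243 · 54.13 / (124243 − 54.13)| s ≈ 54.15 s = 54.15 seconds.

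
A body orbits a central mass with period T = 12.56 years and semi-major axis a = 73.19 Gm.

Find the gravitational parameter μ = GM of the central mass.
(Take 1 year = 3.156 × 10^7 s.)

Convert to SI: T = 12.56 years = 3.96394e+08 s; a = 73.19 Gm = 7.319e+10 m.
GM = 4π² · a³ / T².
GM = 4π² · (7.319e+10)³ / (3.96394e+08)² m³/s² ≈ 9.851e+16 m³/s² = 9.851 × 10^16 m³/s².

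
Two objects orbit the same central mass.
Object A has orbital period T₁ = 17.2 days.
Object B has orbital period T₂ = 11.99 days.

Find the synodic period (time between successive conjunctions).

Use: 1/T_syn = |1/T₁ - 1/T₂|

Convert to SI: T₁ = 17.2 days = 1.48608e+06 s; T₂ = 11.99 days = 1.03594e+06 s.
T_syn = |T₁ · T₂ / (T₁ − T₂)|.
T_syn = |1.48608e+06 · 1.03594e+06 / (1.48608e+06 − 1.03594e+06)| s ≈ 3.42e+06 s = 39.58 days.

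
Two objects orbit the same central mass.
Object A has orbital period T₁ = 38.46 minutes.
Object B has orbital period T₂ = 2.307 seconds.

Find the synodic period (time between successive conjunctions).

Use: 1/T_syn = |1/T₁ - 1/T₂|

Convert to SI: T₁ = 38.46 minutes = 2307.6 s.
T_syn = |T₁ · T₂ / (T₁ − T₂)|.
T_syn = |2307.6 · 2.307 / (2307.6 − 2.307)| s ≈ 2.309 s = 2.309 seconds.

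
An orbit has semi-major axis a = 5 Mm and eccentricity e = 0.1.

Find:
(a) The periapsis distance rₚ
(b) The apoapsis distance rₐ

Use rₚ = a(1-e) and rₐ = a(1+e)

Convert to SI: a = 5 Mm = 5e+06 m.
(a) rₚ = a(1 − e) = 5e+06 · (1 − 0.1) = 5e+06 · 0.9 ≈ 4.5e+06 m = 4.5 Mm.
(b) rₐ = a(1 + e) = 5e+06 · (1 + 0.1) = 5e+06 · 1.1 ≈ 5.5e+06 m = 5.5 Mm.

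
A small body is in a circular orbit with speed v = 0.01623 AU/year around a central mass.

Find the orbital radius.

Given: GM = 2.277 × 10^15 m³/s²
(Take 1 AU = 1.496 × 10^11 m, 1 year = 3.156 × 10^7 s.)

Convert to SI: v = 0.01623 AU/year = 76.9331 m/s.
For a circular orbit, v² = GM / r, so r = GM / v².
r = 2.277e+15 / (76.9331)² m ≈ 3.847e+11 m = 2.572 AU.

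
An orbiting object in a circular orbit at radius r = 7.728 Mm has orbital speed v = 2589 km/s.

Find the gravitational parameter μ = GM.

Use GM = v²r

Convert to SI: r = 7.728 Mm = 7.728e+06 m; v = 2589 km/s = 2.589e+06 m/s.
For a circular orbit v² = GM/r, so GM = v² · r.
GM = (2.589e+06)² · 7.728e+06 m³/s² ≈ 5.18e+19 m³/s² = 5.18 × 10^19 m³/s².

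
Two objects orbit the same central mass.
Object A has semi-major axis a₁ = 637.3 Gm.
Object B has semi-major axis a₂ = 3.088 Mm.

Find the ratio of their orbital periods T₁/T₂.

Convert to SI: a₁ = 637.3 Gm = 6.373e+11 m; a₂ = 3.088 Mm = 3.088e+06 m.
From Kepler's third law, (T₁/T₂)² = (a₁/a₂)³, so T₁/T₂ = (a₁/a₂)^(3/2).
a₁/a₂ = 6.373e+11 / 3.088e+06 = 206380.
T₁/T₂ = (206380)^(3/2) ≈ 9.376e+07.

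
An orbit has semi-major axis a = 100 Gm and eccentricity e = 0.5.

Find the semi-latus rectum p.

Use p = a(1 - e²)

Convert to SI: a = 100 Gm = 1e+11 m.
p = a (1 − e²).
p = 1e+11 · (1 − (0.5)²) = 1e+11 · 0.75 ≈ 7.5e+10 m = 75 Gm.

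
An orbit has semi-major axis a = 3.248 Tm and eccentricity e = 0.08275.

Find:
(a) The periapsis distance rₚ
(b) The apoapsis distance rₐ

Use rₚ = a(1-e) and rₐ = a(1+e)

Convert to SI: a = 3.248 Tm = 3.248e+12 m.
(a) rₚ = a(1 − e) = 3.248e+12 · (1 − 0.08275) = 3.248e+12 · 0.91725 ≈ 2.979e+12 m = 2.979 Tm.
(b) rₐ = a(1 + e) = 3.248e+12 · (1 + 0.08275) = 3.248e+12 · 1.08275 ≈ 3.517e+12 m = 3.517 Tm.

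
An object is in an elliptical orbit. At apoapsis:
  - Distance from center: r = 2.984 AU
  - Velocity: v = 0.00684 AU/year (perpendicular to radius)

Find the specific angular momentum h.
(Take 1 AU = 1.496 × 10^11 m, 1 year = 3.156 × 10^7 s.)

Convert to SI: r = 2.984 AU = 4.46406e+11 m; v = 0.00684 AU/year = 32.4228 m/s.
With v perpendicular to r, h = r · v.
h = 4.46406e+11 · 32.4228 m²/s ≈ 1.447e+13 m²/s.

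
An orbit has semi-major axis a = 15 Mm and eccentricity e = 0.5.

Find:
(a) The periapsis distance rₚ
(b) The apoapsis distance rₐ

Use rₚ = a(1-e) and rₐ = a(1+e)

Convert to SI: a = 15 Mm = 1.5e+07 m.
(a) rₚ = a(1 − e) = 1.5e+07 · (1 − 0.5) = 1.5e+07 · 0.5 ≈ 7.5e+06 m = 7.5 Mm.
(b) rₐ = a(1 + e) = 1.5e+07 · (1 + 0.5) = 1.5e+07 · 1.5 ≈ 2.25e+07 m = 22.5 Mm.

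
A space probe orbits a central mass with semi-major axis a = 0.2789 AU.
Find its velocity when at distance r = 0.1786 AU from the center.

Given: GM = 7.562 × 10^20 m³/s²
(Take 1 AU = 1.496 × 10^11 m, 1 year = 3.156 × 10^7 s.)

Convert to SI: a = 0.2789 AU = 4.17234e+10 m; r = 0.1786 AU = 2.67186e+10 m.
Vis-viva: v = √(GM · (2/r − 1/a)).
2/r − 1/a = 2/2.67186e+10 − 1/4.17234e+10 = 5.0887e-11 m⁻¹.
v = √(7.562e+20 · 5.0887e-11) m/s ≈ 1.962e+05 m/s = 41.38 AU/year.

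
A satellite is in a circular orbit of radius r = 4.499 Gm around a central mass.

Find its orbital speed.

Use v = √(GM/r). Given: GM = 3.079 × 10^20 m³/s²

Convert to SI: r = 4.499 Gm = 4.499e+09 m.
For a circular orbit, gravity supplies the centripetal force, so v = √(GM / r).
v = √(3.079e+20 / 4.499e+09) m/s ≈ 2.616e+05 m/s = 261.6 km/s.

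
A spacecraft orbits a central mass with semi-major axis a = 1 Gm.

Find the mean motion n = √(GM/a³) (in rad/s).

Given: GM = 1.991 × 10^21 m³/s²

Convert to SI: a = 1 Gm = 1e+09 m.
n = √(GM / a³).
n = √(1.991e+21 / (1e+09)³) rad/s ≈ 0.001411 rad/s.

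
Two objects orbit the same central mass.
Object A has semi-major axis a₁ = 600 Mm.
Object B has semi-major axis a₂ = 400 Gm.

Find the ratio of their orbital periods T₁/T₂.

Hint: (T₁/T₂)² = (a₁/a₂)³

Convert to SI: a₁ = 600 Mm = 6e+08 m; a₂ = 400 Gm = 4e+11 m.
From Kepler's third law, (T₁/T₂)² = (a₁/a₂)³, so T₁/T₂ = (a₁/a₂)^(3/2).
a₁/a₂ = 6e+08 / 4e+11 = 0.0015.
T₁/T₂ = (0.0015)^(3/2) ≈ 5.809e-05.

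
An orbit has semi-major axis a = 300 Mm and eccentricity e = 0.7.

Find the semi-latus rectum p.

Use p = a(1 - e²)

Convert to SI: a = 300 Mm = 3e+08 m.
p = a (1 − e²).
p = 3e+08 · (1 − (0.7)²) = 3e+08 · 0.51 ≈ 1.53e+08 m = 153 Mm.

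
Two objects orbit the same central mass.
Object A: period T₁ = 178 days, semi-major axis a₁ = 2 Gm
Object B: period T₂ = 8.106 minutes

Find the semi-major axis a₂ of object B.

Convert to SI: T₁ = 178 days = 1.53792e+07 s; a₁ = 2 Gm = 2e+09 m; T₂ = 8.106 minutes = 486.36 s.
Kepler's third law: (T₁/T₂)² = (a₁/a₂)³ ⇒ a₂ = a₁ · (T₂/T₁)^(2/3).
T₂/T₁ = 486.36 / 1.53792e+07 = 3.16245e-05.
a₂ = 2e+09 · (3.16245e-05)^(2/3) m ≈ 2e+06 m = 2 Mm.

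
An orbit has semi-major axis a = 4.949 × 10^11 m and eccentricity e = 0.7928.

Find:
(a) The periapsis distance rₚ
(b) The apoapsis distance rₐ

(a) rₚ = a(1 − e) = 4.949e+11 · (1 − 0.7928) = 4.949e+11 · 0.2072 ≈ 1.025e+11 m = 1.025 × 10^11 m.
(b) rₐ = a(1 + e) = 4.949e+11 · (1 + 0.7928) = 4.949e+11 · 1.7928 ≈ 8.873e+11 m = 8.873 × 10^11 m.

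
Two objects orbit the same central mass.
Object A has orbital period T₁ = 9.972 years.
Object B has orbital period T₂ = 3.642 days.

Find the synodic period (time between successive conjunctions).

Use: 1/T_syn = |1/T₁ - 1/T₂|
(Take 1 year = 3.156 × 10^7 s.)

Convert to SI: T₁ = 9.972 years = 3.14716e+08 s; T₂ = 3.642 days = 314669 s.
T_syn = |T₁ · T₂ / (T₁ − T₂)|.
T_syn = |3.14716e+08 · 314669 / (3.14716e+08 − 314669)| s ≈ 3.15e+05 s = 3.646 days.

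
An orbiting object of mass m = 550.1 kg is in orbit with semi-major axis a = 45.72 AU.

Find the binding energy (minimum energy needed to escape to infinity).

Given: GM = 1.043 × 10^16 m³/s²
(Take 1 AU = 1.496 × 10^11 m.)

Convert to SI: a = 45.72 AU = 6.83971e+12 m.
Total orbital energy is E = −GMm/(2a); binding energy is E_bind = −E = GMm/(2a).
E_bind = 1.043e+16 · 550.1 / (2 · 6.83971e+12) J ≈ 4.194e+05 J = 419.4 kJ.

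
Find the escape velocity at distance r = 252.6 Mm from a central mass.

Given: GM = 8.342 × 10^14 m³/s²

Convert to SI: r = 252.6 Mm = 2.526e+08 m.
Escape velocity comes from setting total energy to zero: ½v² − GM/r = 0 ⇒ v_esc = √(2GM / r).
v_esc = √(2 · 8.342e+14 / 2.526e+08) m/s ≈ 2570 m/s = 2.57 km/s.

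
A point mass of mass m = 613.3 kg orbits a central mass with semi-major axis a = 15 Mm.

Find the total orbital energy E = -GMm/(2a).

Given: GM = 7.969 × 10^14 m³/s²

Convert to SI: a = 15 Mm = 1.5e+07 m.
E = −GMm / (2a).
E = −7.969e+14 · 613.3 / (2 · 1.5e+07) J ≈ -1.629e+10 J = -16.29 GJ.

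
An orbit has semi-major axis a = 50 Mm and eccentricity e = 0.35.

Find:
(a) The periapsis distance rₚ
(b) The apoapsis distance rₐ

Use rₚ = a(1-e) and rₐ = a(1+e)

Convert to SI: a = 50 Mm = 5e+07 m.
(a) rₚ = a(1 − e) = 5e+07 · (1 − 0.35) = 5e+07 · 0.65 ≈ 3.25e+07 m = 32.5 Mm.
(b) rₐ = a(1 + e) = 5e+07 · (1 + 0.35) = 5e+07 · 1.35 ≈ 6.75e+07 m = 67.5 Mm.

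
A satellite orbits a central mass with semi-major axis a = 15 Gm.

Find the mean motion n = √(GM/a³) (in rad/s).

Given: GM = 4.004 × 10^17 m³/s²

Convert to SI: a = 15 Gm = 1.5e+10 m.
n = √(GM / a³).
n = √(4.004e+17 / (1.5e+10)³) rad/s ≈ 3.444e-07 rad/s.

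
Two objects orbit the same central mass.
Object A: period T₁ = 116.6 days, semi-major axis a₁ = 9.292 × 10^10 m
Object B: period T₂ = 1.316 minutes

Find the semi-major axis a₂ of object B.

Convert to SI: T₁ = 116.6 days = 1.00742e+07 s; T₂ = 1.316 minutes = 78.96 s.
Kepler's third law: (T₁/T₂)² = (a₁/a₂)³ ⇒ a₂ = a₁ · (T₂/T₁)^(2/3).
T₂/T₁ = 78.96 / 1.00742e+07 = 7.83781e-06.
a₂ = 9.292e+10 · (7.83781e-06)^(2/3) m ≈ 3.666e+07 m = 3.666 × 10^7 m.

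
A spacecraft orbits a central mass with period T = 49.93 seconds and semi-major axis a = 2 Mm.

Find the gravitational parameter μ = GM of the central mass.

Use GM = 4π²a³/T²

Convert to SI: a = 2 Mm = 2e+06 m.
GM = 4π² · a³ / T².
GM = 4π² · (2e+06)³ / (49.93)² m³/s² ≈ 1.267e+17 m³/s² = 1.267 × 10^17 m³/s².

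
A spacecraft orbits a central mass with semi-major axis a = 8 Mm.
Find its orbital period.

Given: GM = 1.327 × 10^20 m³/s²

Convert to SI: a = 8 Mm = 8e+06 m.
Kepler's third law: T = 2π √(a³ / GM).
Substituting a = 8e+06 m and GM = 1.327e+20 m³/s²:
T = 2π √((8e+06)³ / 1.327e+20) s
T ≈ 12.34 s = 12.34 seconds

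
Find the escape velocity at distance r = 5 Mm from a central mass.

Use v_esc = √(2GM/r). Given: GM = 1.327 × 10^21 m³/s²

Convert to SI: r = 5 Mm = 5e+06 m.
Escape velocity comes from setting total energy to zero: ½v² − GM/r = 0 ⇒ v_esc = √(2GM / r).
v_esc = √(2 · 1.327e+21 / 5e+06) m/s ≈ 2.304e+07 m/s = 2.304e+04 km/s.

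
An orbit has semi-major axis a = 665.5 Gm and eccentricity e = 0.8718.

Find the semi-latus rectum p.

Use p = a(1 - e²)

Convert to SI: a = 665.5 Gm = 6.655e+11 m.
p = a (1 − e²).
p = 6.655e+11 · (1 − (0.8718)²) = 6.655e+11 · 0.239965 ≈ 1.597e+11 m = 159.7 Gm.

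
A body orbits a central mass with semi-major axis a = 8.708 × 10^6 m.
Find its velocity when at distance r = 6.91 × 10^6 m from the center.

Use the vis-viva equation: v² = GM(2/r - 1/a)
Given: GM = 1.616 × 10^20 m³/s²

Vis-viva: v = √(GM · (2/r − 1/a)).
2/r − 1/a = 2/6.91e+06 − 1/8.708e+06 = 1.74599e-07 m⁻¹.
v = √(1.616e+20 · 1.74599e-07) m/s ≈ 5.312e+06 m/s = 5312 km/s.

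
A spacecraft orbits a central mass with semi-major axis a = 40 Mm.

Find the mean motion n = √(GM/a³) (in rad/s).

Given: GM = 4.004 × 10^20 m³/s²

Convert to SI: a = 40 Mm = 4e+07 m.
n = √(GM / a³).
n = √(4.004e+20 / (4e+07)³) rad/s ≈ 0.0791 rad/s.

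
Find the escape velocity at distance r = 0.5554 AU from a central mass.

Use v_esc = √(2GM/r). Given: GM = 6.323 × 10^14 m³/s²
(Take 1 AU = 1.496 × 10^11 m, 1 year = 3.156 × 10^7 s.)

Convert to SI: r = 0.5554 AU = 8.30878e+10 m.
Escape velocity comes from setting total energy to zero: ½v² − GM/r = 0 ⇒ v_esc = √(2GM / r).
v_esc = √(2 · 6.323e+14 / 8.30878e+10) m/s ≈ 123.4 m/s = 0.02603 AU/year.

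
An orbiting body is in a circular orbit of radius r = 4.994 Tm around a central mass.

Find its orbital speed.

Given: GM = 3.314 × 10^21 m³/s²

Convert to SI: r = 4.994 Tm = 4.994e+12 m.
For a circular orbit, gravity supplies the centripetal force, so v = √(GM / r).
v = √(3.314e+21 / 4.994e+12) m/s ≈ 2.576e+04 m/s = 25.76 km/s.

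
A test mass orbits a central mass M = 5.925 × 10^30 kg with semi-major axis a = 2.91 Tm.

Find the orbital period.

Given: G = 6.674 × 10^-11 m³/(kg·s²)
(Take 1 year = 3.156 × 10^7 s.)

Convert to SI: a = 2.91 Tm = 2.91e+12 m.
GM = G · M = 6.674e-11 · 5.925e+30 = 3.95434e+20 m³/s².
Kepler's third law: T = 2π √(a³ / GM).
Substituting a = 2.91e+12 m and GM = 3.95434e+20 m³/s²:
T = 2π √((2.91e+12)³ / 3.95434e+20) s
T ≈ 1.568e+09 s = 49.7 years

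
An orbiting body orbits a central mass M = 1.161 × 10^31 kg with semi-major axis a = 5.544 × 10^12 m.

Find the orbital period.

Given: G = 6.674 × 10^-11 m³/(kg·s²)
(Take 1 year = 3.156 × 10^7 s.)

GM = G · M = 6.674e-11 · 1.161e+31 = 7.74851e+20 m³/s².
Kepler's third law: T = 2π √(a³ / GM).
Substituting a = 5.544e+12 m and GM = 7.74851e+20 m³/s²:
T = 2π √((5.544e+12)³ / 7.74851e+20) s
T ≈ 2.946e+09 s = 93.36 years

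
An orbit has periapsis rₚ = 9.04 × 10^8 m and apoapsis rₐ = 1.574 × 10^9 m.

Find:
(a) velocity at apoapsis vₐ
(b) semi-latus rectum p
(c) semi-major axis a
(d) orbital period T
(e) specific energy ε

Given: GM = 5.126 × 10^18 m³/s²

(a) With a = (rₚ + rₐ)/2 = 1.239e+09 m, vₐ = √(GM (2/rₐ − 1/a)) = √(5.126e+18 · (2/1.574e+09 − 1/1.239e+09)) m/s ≈ 4.875e+04 m/s
(b) From a = (rₚ + rₐ)/2 = 1.239e+09 m and e = (rₐ − rₚ)/(rₐ + rₚ) = 0.270379, p = a(1 − e²) = 1.239e+09 · (1 − (0.270379)²) ≈ 1.148e+09 m
(c) a = (rₚ + rₐ)/2 = (9.04e+08 + 1.574e+09)/2 ≈ 1.239e+09 m
(d) With a = (rₚ + rₐ)/2 = 1.239e+09 m, T = 2π √(a³/GM) = 2π √((1.239e+09)³/5.126e+18) s ≈ 1.21e+05 s
(e) With a = (rₚ + rₐ)/2 = 1.239e+09 m, ε = −GM/(2a) = −5.126e+18/(2 · 1.239e+09) J/kg ≈ -2.069e+09 J/kg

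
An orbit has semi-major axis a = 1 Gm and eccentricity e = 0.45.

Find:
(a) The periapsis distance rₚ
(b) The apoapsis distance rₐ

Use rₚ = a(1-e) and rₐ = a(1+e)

Convert to SI: a = 1 Gm = 1e+09 m.
(a) rₚ = a(1 − e) = 1e+09 · (1 − 0.45) = 1e+09 · 0.55 ≈ 5.5e+08 m = 550 Mm.
(b) rₐ = a(1 + e) = 1e+09 · (1 + 0.45) = 1e+09 · 1.45 ≈ 1.45e+09 m = 1.45 Gm.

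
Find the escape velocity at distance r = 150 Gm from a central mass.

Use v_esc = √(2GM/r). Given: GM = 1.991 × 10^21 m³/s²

Convert to SI: r = 150 Gm = 1.5e+11 m.
Escape velocity comes from setting total energy to zero: ½v² − GM/r = 0 ⇒ v_esc = √(2GM / r).
v_esc = √(2 · 1.991e+21 / 1.5e+11) m/s ≈ 1.629e+05 m/s = 162.9 km/s.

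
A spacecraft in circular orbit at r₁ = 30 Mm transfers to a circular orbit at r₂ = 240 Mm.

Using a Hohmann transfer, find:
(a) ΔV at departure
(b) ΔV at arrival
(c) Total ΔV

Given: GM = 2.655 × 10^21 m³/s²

Convert to SI: r₁ = 30 Mm = 3e+07 m; r₂ = 240 Mm = 2.4e+08 m.
Transfer semi-major axis: a_t = (r₁ + r₂)/2 = (3e+07 + 2.4e+08)/2 = 1.35e+08 m.
Circular speeds: v₁ = √(GM/r₁) = 9.40744e+06 m/s, v₂ = √(GM/r₂) = 3.32603e+06 m/s.
Transfer speeds (vis-viva v² = GM(2/r − 1/a_t)): v₁ᵗ = 1.25433e+07 m/s, v₂ᵗ = 1.56791e+06 m/s.
(a) ΔV₁ = |v₁ᵗ − v₁| ≈ 3.136e+06 m/s = 3136 km/s.
(b) ΔV₂ = |v₂ − v₂ᵗ| ≈ 1.758e+06 m/s = 1758 km/s.
(c) ΔV_total = ΔV₁ + ΔV₂ ≈ 4.894e+06 m/s = 4894 km/s.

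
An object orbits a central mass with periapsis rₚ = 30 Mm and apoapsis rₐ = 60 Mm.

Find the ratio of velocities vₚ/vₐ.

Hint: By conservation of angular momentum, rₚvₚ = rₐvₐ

Convert to SI: rₚ = 30 Mm = 3e+07 m; rₐ = 60 Mm = 6e+07 m.
Conservation of angular momentum gives rₚvₚ = rₐvₐ, so vₚ/vₐ = rₐ/rₚ.
vₚ/vₐ = 6e+07 / 3e+07 ≈ 2.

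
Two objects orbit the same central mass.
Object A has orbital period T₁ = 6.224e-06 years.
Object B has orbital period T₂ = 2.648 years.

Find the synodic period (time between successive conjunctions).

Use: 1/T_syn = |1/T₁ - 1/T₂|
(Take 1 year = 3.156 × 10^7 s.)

Convert to SI: T₁ = 6.224e-06 years = 196.429 s; T₂ = 2.648 years = 8.35709e+07 s.
T_syn = |T₁ · T₂ / (T₁ − T₂)|.
T_syn = |196.429 · 8.35709e+07 / (196.429 − 8.35709e+07)| s ≈ 196.4 s = 6.224e-06 years.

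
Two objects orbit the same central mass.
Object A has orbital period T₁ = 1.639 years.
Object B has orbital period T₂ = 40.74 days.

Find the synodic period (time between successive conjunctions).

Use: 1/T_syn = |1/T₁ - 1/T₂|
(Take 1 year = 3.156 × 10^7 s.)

Convert to SI: T₁ = 1.639 years = 5.17268e+07 s; T₂ = 40.74 days = 3.51994e+06 s.
T_syn = |T₁ · T₂ / (T₁ − T₂)|.
T_syn = |5.17268e+07 · 3.51994e+06 / (5.17268e+07 − 3.51994e+06)| s ≈ 3.777e+06 s = 43.71 days.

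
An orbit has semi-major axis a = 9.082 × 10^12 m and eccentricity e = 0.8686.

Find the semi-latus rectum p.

p = a (1 − e²).
p = 9.082e+12 · (1 − (0.8686)²) = 9.082e+12 · 0.245534 ≈ 2.23e+12 m = 2.23 × 10^12 m.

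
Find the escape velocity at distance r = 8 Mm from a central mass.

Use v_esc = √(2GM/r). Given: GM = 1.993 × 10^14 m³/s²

Convert to SI: r = 8 Mm = 8e+06 m.
Escape velocity comes from setting total energy to zero: ½v² − GM/r = 0 ⇒ v_esc = √(2GM / r).
v_esc = √(2 · 1.993e+14 / 8e+06) m/s ≈ 7059 m/s = 7.059 km/s.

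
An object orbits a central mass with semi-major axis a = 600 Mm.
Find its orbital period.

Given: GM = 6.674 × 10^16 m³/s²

Convert to SI: a = 600 Mm = 6e+08 m.
Kepler's third law: T = 2π √(a³ / GM).
Substituting a = 6e+08 m and GM = 6.674e+16 m³/s²:
T = 2π √((6e+08)³ / 6.674e+16) s
T ≈ 3.574e+05 s = 4.137 days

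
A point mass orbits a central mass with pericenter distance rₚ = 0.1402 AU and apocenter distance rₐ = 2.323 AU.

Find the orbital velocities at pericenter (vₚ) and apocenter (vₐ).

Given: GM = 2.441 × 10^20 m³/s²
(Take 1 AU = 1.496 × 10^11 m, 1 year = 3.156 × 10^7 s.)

Convert to SI: rₚ = 0.1402 AU = 2.09739e+10 m; rₐ = 2.323 AU = 3.47521e+11 m.
Use the vis-viva equation v² = GM(2/r − 1/a) with a = (rₚ + rₐ)/2 = (2.09739e+10 + 3.47521e+11)/2 = 1.84247e+11 m.
vₚ = √(GM · (2/rₚ − 1/a)) = √(2.441e+20 · (2/2.09739e+10 − 1/1.84247e+11)) m/s ≈ 1.482e+05 m/s = 31.26 AU/year.
vₐ = √(GM · (2/rₐ − 1/a)) = √(2.441e+20 · (2/3.47521e+11 − 1/1.84247e+11)) m/s ≈ 8942 m/s = 1.886 AU/year.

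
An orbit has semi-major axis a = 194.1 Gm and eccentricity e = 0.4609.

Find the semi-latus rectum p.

Convert to SI: a = 194.1 Gm = 1.941e+11 m.
p = a (1 − e²).
p = 1.941e+11 · (1 − (0.4609)²) = 1.941e+11 · 0.787571 ≈ 1.529e+11 m = 152.9 Gm.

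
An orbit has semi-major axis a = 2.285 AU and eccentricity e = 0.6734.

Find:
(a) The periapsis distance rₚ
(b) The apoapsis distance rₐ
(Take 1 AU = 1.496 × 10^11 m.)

Convert to SI: a = 2.285 AU = 3.41836e+11 m.
(a) rₚ = a(1 − e) = 3.41836e+11 · (1 − 0.6734) = 3.41836e+11 · 0.3266 ≈ 1.116e+11 m = 0.7463 AU.
(b) rₐ = a(1 + e) = 3.41836e+11 · (1 + 0.6734) = 3.41836e+11 · 1.6734 ≈ 5.72e+11 m = 3.824 AU.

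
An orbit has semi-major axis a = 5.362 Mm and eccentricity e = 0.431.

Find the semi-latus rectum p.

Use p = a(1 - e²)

Convert to SI: a = 5.362 Mm = 5.362e+06 m.
p = a (1 − e²).
p = 5.362e+06 · (1 − (0.431)²) = 5.362e+06 · 0.814239 ≈ 4.366e+06 m = 4.366 Mm.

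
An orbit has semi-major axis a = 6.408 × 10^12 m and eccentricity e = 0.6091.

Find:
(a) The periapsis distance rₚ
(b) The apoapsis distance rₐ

(a) rₚ = a(1 − e) = 6.408e+12 · (1 − 0.6091) = 6.408e+12 · 0.3909 ≈ 2.505e+12 m = 2.505 × 10^12 m.
(b) rₐ = a(1 + e) = 6.408e+12 · (1 + 0.6091) = 6.408e+12 · 1.6091 ≈ 1.031e+13 m = 1.031 × 10^13 m.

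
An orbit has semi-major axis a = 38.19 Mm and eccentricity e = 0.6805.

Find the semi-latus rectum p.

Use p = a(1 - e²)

Convert to SI: a = 38.19 Mm = 3.819e+07 m.
p = a (1 − e²).
p = 3.819e+07 · (1 − (0.6805)²) = 3.819e+07 · 0.53692 ≈ 2.05e+07 m = 20.5 Mm.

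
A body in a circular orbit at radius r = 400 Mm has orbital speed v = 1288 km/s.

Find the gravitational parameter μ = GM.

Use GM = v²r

Convert to SI: r = 400 Mm = 4e+08 m; v = 1288 km/s = 1.288e+06 m/s.
For a circular orbit v² = GM/r, so GM = v² · r.
GM = (1.288e+06)² · 4e+08 m³/s² ≈ 6.636e+20 m³/s² = 6.636 × 10^20 m³/s².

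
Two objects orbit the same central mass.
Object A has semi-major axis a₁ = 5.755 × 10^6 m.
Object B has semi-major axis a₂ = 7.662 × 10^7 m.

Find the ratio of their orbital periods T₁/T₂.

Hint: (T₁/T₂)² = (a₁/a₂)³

From Kepler's third law, (T₁/T₂)² = (a₁/a₂)³, so T₁/T₂ = (a₁/a₂)^(3/2).
a₁/a₂ = 5.755e+06 / 7.662e+07 = 0.0751109.
T₁/T₂ = (0.0751109)^(3/2) ≈ 0.02059.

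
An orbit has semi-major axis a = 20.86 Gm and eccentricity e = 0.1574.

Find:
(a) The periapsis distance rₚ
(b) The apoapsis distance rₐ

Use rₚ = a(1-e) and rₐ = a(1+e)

Convert to SI: a = 20.86 Gm = 2.086e+10 m.
(a) rₚ = a(1 − e) = 2.086e+10 · (1 − 0.1574) = 2.086e+10 · 0.8426 ≈ 1.758e+10 m = 17.58 Gm.
(b) rₐ = a(1 + e) = 2.086e+10 · (1 + 0.1574) = 2.086e+10 · 1.1574 ≈ 2.414e+10 m = 24.14 Gm.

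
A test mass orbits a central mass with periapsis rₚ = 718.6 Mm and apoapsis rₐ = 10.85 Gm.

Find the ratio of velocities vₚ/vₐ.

Convert to SI: rₚ = 718.6 Mm = 7.186e+08 m; rₐ = 10.85 Gm = 1.085e+10 m.
Conservation of angular momentum gives rₚvₚ = rₐvₐ, so vₚ/vₐ = rₐ/rₚ.
vₚ/vₐ = 1.085e+10 / 7.186e+08 ≈ 15.1.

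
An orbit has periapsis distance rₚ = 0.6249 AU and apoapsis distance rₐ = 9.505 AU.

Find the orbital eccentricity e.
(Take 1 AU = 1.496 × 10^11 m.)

Convert to SI: rₚ = 0.6249 AU = 9.3485e+10 m; rₐ = 9.505 AU = 1.42195e+12 m.
e = (rₐ − rₚ) / (rₐ + rₚ).
e = (1.42195e+12 − 9.3485e+10) / (1.42195e+12 + 9.3485e+10) = 1.32846e+12 / 1.51543e+12 ≈ 0.8766.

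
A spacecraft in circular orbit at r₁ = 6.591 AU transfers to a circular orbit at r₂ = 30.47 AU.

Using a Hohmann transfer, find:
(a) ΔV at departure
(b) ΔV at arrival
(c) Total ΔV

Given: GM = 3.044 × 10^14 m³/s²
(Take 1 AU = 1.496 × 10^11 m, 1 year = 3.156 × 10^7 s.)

Convert to SI: r₁ = 6.591 AU = 9.86014e+11 m; r₂ = 30.47 AU = 4.55831e+12 m.
Transfer semi-major axis: a_t = (r₁ + r₂)/2 = (9.86014e+11 + 4.55831e+12)/2 = 2.77216e+12 m.
Circular speeds: v₁ = √(GM/r₁) = 17.5704 m/s, v₂ = √(GM/r₂) = 8.17185 m/s.
Transfer speeds (vis-viva v² = GM(2/r − 1/a_t)): v₁ᵗ = 22.5306 m/s, v₂ᵗ = 4.87363 m/s.
(a) ΔV₁ = |v₁ᵗ − v₁| ≈ 4.96 m/s = 0.001046 AU/year.
(b) ΔV₂ = |v₂ − v₂ᵗ| ≈ 3.298 m/s = 0.0006958 AU/year.
(c) ΔV_total = ΔV₁ + ΔV₂ ≈ 8.258 m/s = 0.001742 AU/year.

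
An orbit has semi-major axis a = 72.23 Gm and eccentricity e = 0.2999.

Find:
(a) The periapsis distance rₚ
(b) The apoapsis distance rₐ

Convert to SI: a = 72.23 Gm = 7.223e+10 m.
(a) rₚ = a(1 − e) = 7.223e+10 · (1 − 0.2999) = 7.223e+10 · 0.7001 ≈ 5.057e+10 m = 50.57 Gm.
(b) rₐ = a(1 + e) = 7.223e+10 · (1 + 0.2999) = 7.223e+10 · 1.2999 ≈ 9.389e+10 m = 93.89 Gm.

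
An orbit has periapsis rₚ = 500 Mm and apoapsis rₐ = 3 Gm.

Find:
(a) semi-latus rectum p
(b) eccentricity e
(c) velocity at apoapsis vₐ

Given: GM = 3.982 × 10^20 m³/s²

Convert to SI: rₚ = 500 Mm = 5e+08 m; rₐ = 3 Gm = 3e+09 m.
(a) From a = (rₚ + rₐ)/2 = 1.75e+09 m and e = (rₐ − rₚ)/(rₐ + rₚ) = 0.714286, p = a(1 − e²) = 1.75e+09 · (1 − (0.714286)²) ≈ 8.571e+08 m
(b) e = (rₐ − rₚ)/(rₐ + rₚ) = (3e+09 − 5e+08)/(3e+09 + 5e+08) ≈ 0.7143
(c) With a = (rₚ + rₐ)/2 = 1.75e+09 m, vₐ = √(GM (2/rₐ − 1/a)) = √(3.982e+20 · (2/3e+09 − 1/1.75e+09)) m/s ≈ 1.947e+05 m/s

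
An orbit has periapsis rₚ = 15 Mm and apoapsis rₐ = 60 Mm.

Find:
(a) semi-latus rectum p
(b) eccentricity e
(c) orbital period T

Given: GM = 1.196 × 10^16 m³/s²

Convert to SI: rₚ = 15 Mm = 1.5e+07 m; rₐ = 60 Mm = 6e+07 m.
(a) From a = (rₚ + rₐ)/2 = 3.75e+07 m and e = (rₐ − rₚ)/(rₐ + rₚ) = 0.6, p = a(1 − e²) = 3.75e+07 · (1 − (0.6)²) ≈ 2.4e+07 m
(b) e = (rₐ − rₚ)/(rₐ + rₚ) = (6e+07 − 1.5e+07)/(6e+07 + 1.5e+07) ≈ 0.6
(c) With a = (rₚ + rₐ)/2 = 3.75e+07 m, T = 2π √(a³/GM) = 2π √((3.75e+07)³/1.196e+16) s ≈ 1.319e+04 s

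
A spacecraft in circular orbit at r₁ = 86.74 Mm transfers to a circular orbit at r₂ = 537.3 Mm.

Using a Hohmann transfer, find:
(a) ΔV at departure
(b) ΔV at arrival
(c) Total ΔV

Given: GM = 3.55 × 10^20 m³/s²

Convert to SI: r₁ = 86.74 Mm = 8.674e+07 m; r₂ = 537.3 Mm = 5.373e+08 m.
Transfer semi-major axis: a_t = (r₁ + r₂)/2 = (8.674e+07 + 5.373e+08)/2 = 3.1202e+08 m.
Circular speeds: v₁ = √(GM/r₁) = 2.02304e+06 m/s, v₂ = √(GM/r₂) = 812841 m/s.
Transfer speeds (vis-viva v² = GM(2/r − 1/a_t)): v₁ᵗ = 2.65474e+06 m/s, v₂ᵗ = 428572 m/s.
(a) ΔV₁ = |v₁ᵗ − v₁| ≈ 6.317e+05 m/s = 631.7 km/s.
(b) ΔV₂ = |v₂ − v₂ᵗ| ≈ 3.843e+05 m/s = 384.3 km/s.
(c) ΔV_total = ΔV₁ + ΔV₂ ≈ 1.016e+06 m/s = 1016 km/s.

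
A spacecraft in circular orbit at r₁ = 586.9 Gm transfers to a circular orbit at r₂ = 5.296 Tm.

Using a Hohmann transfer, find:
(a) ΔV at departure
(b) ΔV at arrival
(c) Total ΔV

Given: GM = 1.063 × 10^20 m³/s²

Convert to SI: r₁ = 586.9 Gm = 5.869e+11 m; r₂ = 5.296 Tm = 5.296e+12 m.
Transfer semi-major axis: a_t = (r₁ + r₂)/2 = (5.869e+11 + 5.296e+12)/2 = 2.94145e+12 m.
Circular speeds: v₁ = √(GM/r₁) = 13458.1 m/s, v₂ = √(GM/r₂) = 4480.15 m/s.
Transfer speeds (vis-viva v² = GM(2/r − 1/a_t)): v₁ᵗ = 18058.3 m/s, v₂ᵗ = 2001.22 m/s.
(a) ΔV₁ = |v₁ᵗ − v₁| ≈ 4600 m/s = 4.6 km/s.
(b) ΔV₂ = |v₂ − v₂ᵗ| ≈ 2479 m/s = 2.479 km/s.
(c) ΔV_total = ΔV₁ + ΔV₂ ≈ 7079 m/s = 7.079 km/s.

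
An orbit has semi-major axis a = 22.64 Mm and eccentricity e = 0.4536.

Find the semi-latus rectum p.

Convert to SI: a = 22.64 Mm = 2.264e+07 m.
p = a (1 − e²).
p = 2.264e+07 · (1 − (0.4536)²) = 2.264e+07 · 0.794247 ≈ 1.798e+07 m = 17.98 Mm.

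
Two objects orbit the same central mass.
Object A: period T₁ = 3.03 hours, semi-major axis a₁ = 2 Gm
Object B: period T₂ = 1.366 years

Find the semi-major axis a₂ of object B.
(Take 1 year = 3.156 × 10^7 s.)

Convert to SI: T₁ = 3.03 hours = 10908 s; a₁ = 2 Gm = 2e+09 m; T₂ = 1.366 years = 4.3111e+07 s.
Kepler's third law: (T₁/T₂)² = (a₁/a₂)³ ⇒ a₂ = a₁ · (T₂/T₁)^(2/3).
T₂/T₁ = 4.3111e+07 / 10908 = 3952.23.
a₂ = 2e+09 · (3952.23)^(2/3) m ≈ 4.999e+11 m = 499.9 Gm.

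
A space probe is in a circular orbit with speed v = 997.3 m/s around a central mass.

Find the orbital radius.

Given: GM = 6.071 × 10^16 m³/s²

For a circular orbit, v² = GM / r, so r = GM / v².
r = 6.071e+16 / (997.3)² m ≈ 6.104e+10 m = 61.04 Gm.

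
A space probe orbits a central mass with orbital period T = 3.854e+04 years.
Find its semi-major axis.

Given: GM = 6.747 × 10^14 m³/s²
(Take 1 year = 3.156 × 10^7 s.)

Convert to SI: T = 3.854e+04 years = 1.21632e+12 s.
Invert Kepler's third law: a = (GM · T² / (4π²))^(1/3).
Substituting T = 1.21632e+12 s and GM = 6.747e+14 m³/s²:
a = (6.747e+14 · (1.21632e+12)² / (4π²))^(1/3) m
a ≈ 2.935e+12 m = 2.935 × 10^12 m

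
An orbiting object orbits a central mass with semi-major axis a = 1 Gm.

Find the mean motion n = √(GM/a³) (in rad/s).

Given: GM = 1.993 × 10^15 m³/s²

Convert to SI: a = 1 Gm = 1e+09 m.
n = √(GM / a³).
n = √(1.993e+15 / (1e+09)³) rad/s ≈ 1.412e-06 rad/s.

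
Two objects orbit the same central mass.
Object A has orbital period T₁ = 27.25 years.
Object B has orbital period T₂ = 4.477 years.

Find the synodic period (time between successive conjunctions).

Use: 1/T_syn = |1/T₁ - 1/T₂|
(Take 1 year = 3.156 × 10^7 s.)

Convert to SI: T₁ = 27.25 years = 8.6001e+08 s; T₂ = 4.477 years = 1.41294e+08 s.
T_syn = |T₁ · T₂ / (T₁ − T₂)|.
T_syn = |8.6001e+08 · 1.41294e+08 / (8.6001e+08 − 1.41294e+08)| s ≈ 1.691e+08 s = 5.357 years.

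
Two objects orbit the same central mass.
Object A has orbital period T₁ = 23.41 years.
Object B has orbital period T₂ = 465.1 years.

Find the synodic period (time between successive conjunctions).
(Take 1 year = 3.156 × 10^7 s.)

Convert to SI: T₁ = 23.41 years = 7.3882e+08 s; T₂ = 465.1 years = 1.46786e+10 s.
T_syn = |T₁ · T₂ / (T₁ − T₂)|.
T_syn = |7.3882e+08 · 1.46786e+10 / (7.3882e+08 − 1.46786e+10)| s ≈ 7.78e+08 s = 24.65 years.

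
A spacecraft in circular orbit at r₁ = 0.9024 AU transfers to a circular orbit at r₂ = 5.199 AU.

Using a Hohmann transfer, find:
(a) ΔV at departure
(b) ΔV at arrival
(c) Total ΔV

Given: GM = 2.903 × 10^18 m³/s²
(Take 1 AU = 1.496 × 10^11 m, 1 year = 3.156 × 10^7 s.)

Convert to SI: r₁ = 0.9024 AU = 1.34999e+11 m; r₂ = 5.199 AU = 7.7777e+11 m.
Transfer semi-major axis: a_t = (r₁ + r₂)/2 = (1.34999e+11 + 7.7777e+11)/2 = 4.56385e+11 m.
Circular speeds: v₁ = √(GM/r₁) = 4637.23 m/s, v₂ = √(GM/r₂) = 1931.96 m/s.
Transfer speeds (vis-viva v² = GM(2/r − 1/a_t)): v₁ᵗ = 6053.66 m/s, v₂ᵗ = 1050.75 m/s.
(a) ΔV₁ = |v₁ᵗ − v₁| ≈ 1416 m/s = 0.2988 AU/year.
(b) ΔV₂ = |v₂ − v₂ᵗ| ≈ 881.2 m/s = 0.1859 AU/year.
(c) ΔV_total = ΔV₁ + ΔV₂ ≈ 2298 m/s = 0.4847 AU/year.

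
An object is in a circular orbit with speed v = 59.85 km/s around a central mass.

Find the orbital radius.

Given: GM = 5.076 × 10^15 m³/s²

Convert to SI: v = 59.85 km/s = 59850 m/s.
For a circular orbit, v² = GM / r, so r = GM / v².
r = 5.076e+15 / (59850)² m ≈ 1.417e+06 m = 1.417 × 10^6 m.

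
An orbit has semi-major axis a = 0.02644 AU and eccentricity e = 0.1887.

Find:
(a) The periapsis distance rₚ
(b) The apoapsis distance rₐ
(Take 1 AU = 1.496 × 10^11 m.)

Convert to SI: a = 0.02644 AU = 3.95542e+09 m.
(a) rₚ = a(1 − e) = 3.95542e+09 · (1 − 0.1887) = 3.95542e+09 · 0.8113 ≈ 3.209e+09 m = 0.02145 AU.
(b) rₐ = a(1 + e) = 3.95542e+09 · (1 + 0.1887) = 3.95542e+09 · 1.1887 ≈ 4.702e+09 m = 0.03143 AU.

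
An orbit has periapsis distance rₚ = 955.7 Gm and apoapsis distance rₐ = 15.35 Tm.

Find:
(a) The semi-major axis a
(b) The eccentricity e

Convert to SI: rₚ = 955.7 Gm = 9.557e+11 m; rₐ = 15.35 Tm = 1.535e+13 m.
(a) a = (rₚ + rₐ) / 2 = (9.557e+11 + 1.535e+13) / 2 ≈ 8.153e+12 m = 8.153 Tm.
(b) e = (rₐ − rₚ) / (rₐ + rₚ) = (1.535e+13 − 9.557e+11) / (1.535e+13 + 9.557e+11) ≈ 0.8828.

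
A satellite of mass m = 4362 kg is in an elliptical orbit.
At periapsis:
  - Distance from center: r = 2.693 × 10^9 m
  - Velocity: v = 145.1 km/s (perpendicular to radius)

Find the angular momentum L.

Convert to SI: v = 145.1 km/s = 145100 m/s.
Since v is perpendicular to r, L = m · v · r.
L = 4362 · 145100 · 2.693e+09 kg·m²/s ≈ 1.704e+18 kg·m²/s.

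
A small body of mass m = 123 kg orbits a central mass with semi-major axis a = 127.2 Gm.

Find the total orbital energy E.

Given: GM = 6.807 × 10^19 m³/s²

Convert to SI: a = 127.2 Gm = 1.272e+11 m.
E = −GMm / (2a).
E = −6.807e+19 · 123 / (2 · 1.272e+11) J ≈ -3.291e+10 J = -32.91 GJ.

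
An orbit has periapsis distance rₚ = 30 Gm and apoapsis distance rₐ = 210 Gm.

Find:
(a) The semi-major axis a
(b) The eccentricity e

Convert to SI: rₚ = 30 Gm = 3e+10 m; rₐ = 210 Gm = 2.1e+11 m.
(a) a = (rₚ + rₐ) / 2 = (3e+10 + 2.1e+11) / 2 ≈ 1.2e+11 m = 120 Gm.
(b) e = (rₐ − rₚ) / (rₐ + rₚ) = (2.1e+11 − 3e+10) / (2.1e+11 + 3e+10) ≈ 0.75.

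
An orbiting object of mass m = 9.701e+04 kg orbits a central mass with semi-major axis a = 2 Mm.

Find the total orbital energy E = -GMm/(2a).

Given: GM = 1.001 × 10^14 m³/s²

Convert to SI: a = 2 Mm = 2e+06 m.
E = −GMm / (2a).
E = −1.001e+14 · 9.701e+04 / (2 · 2e+06) J ≈ -2.428e+12 J = -2.428 TJ.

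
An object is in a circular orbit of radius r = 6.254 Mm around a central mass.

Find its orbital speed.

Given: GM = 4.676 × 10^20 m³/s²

Convert to SI: r = 6.254 Mm = 6.254e+06 m.
For a circular orbit, gravity supplies the centripetal force, so v = √(GM / r).
v = √(4.676e+20 / 6.254e+06) m/s ≈ 8.647e+06 m/s = 8647 km/s.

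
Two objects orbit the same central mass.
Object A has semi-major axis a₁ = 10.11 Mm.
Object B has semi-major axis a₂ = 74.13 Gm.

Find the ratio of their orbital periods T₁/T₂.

Convert to SI: a₁ = 10.11 Mm = 1.011e+07 m; a₂ = 74.13 Gm = 7.413e+10 m.
From Kepler's third law, (T₁/T₂)² = (a₁/a₂)³, so T₁/T₂ = (a₁/a₂)^(3/2).
a₁/a₂ = 1.011e+07 / 7.413e+10 = 0.000136382.
T₁/T₂ = (0.000136382)^(3/2) ≈ 1.593e-06.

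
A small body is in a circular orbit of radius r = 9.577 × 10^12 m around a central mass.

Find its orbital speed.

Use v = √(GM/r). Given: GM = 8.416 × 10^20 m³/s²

For a circular orbit, gravity supplies the centripetal force, so v = √(GM / r).
v = √(8.416e+20 / 9.577e+12) m/s ≈ 9374 m/s = 9.374 km/s.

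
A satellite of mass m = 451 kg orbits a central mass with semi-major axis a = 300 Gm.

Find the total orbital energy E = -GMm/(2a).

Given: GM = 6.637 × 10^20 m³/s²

Convert to SI: a = 300 Gm = 3e+11 m.
E = −GMm / (2a).
E = −6.637e+20 · 451 / (2 · 3e+11) J ≈ -4.989e+11 J = -498.9 GJ.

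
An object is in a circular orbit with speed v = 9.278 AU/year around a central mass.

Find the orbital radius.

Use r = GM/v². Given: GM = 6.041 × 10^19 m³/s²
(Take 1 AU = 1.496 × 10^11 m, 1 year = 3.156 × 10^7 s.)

Convert to SI: v = 9.278 AU/year = 43979.4 m/s.
For a circular orbit, v² = GM / r, so r = GM / v².
r = 6.041e+19 / (43979.4)² m ≈ 3.123e+10 m = 0.2088 AU.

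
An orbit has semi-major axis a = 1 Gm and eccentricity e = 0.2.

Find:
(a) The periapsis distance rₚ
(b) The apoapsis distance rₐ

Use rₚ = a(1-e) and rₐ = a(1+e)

Convert to SI: a = 1 Gm = 1e+09 m.
(a) rₚ = a(1 − e) = 1e+09 · (1 − 0.2) = 1e+09 · 0.8 ≈ 8e+08 m = 800 Mm.
(b) rₐ = a(1 + e) = 1e+09 · (1 + 0.2) = 1e+09 · 1.2 ≈ 1.2e+09 m = 1.2 Gm.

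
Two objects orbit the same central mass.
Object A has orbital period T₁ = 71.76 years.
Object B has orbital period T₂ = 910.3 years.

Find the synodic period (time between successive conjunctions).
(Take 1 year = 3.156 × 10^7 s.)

Convert to SI: T₁ = 71.76 years = 2.26475e+09 s; T₂ = 910.3 years = 2.87291e+10 s.
T_syn = |T₁ · T₂ / (T₁ − T₂)|.
T_syn = |2.26475e+09 · 2.87291e+10 / (2.26475e+09 − 2.87291e+10)| s ≈ 2.459e+09 s = 77.9 years.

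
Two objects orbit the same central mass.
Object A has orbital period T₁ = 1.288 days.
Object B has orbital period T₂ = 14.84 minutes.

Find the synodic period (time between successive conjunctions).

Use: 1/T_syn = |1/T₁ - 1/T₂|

Convert to SI: T₁ = 1.288 days = 111283 s; T₂ = 14.84 minutes = 890.4 s.
T_syn = |T₁ · T₂ / (T₁ − T₂)|.
T_syn = |111283 · 890.4 / (111283 − 890.4)| s ≈ 897.6 s = 14.96 minutes.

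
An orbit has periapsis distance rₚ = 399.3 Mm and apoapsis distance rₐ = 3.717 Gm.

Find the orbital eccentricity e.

Convert to SI: rₚ = 399.3 Mm = 3.993e+08 m; rₐ = 3.717 Gm = 3.717e+09 m.
e = (rₐ − rₚ) / (rₐ + rₚ).
e = (3.717e+09 − 3.993e+08) / (3.717e+09 + 3.993e+08) = 3.3177e+09 / 4.1163e+09 ≈ 0.806.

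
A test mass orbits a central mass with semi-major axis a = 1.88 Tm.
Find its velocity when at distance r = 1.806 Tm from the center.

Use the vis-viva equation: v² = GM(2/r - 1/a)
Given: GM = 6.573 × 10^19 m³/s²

Convert to SI: a = 1.88 Tm = 1.88e+12 m; r = 1.806 Tm = 1.806e+12 m.
Vis-viva: v = √(GM · (2/r − 1/a)).
2/r − 1/a = 2/1.806e+12 − 1/1.88e+12 = 5.75505e-13 m⁻¹.
v = √(6.573e+19 · 5.75505e-13) m/s ≈ 6150 m/s = 6.15 km/s.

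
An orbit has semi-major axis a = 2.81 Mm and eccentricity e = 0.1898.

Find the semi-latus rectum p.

Convert to SI: a = 2.81 Mm = 2.81e+06 m.
p = a (1 − e²).
p = 2.81e+06 · (1 − (0.1898)²) = 2.81e+06 · 0.963976 ≈ 2.709e+06 m = 2.709 Mm.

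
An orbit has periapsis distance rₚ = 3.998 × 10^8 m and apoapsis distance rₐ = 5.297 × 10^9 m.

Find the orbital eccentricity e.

e = (rₐ − rₚ) / (rₐ + rₚ).
e = (5.297e+09 − 3.998e+08) / (5.297e+09 + 3.998e+08) = 4.8972e+09 / 5.6968e+09 ≈ 0.8596.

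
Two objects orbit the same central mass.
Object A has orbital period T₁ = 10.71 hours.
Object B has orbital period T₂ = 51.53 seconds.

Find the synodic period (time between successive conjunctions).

Convert to SI: T₁ = 10.71 hours = 38556 s.
T_syn = |T₁ · T₂ / (T₁ − T₂)|.
T_syn = |38556 · 51.53 / (38556 − 51.53)| s ≈ 51.6 s = 51.6 seconds.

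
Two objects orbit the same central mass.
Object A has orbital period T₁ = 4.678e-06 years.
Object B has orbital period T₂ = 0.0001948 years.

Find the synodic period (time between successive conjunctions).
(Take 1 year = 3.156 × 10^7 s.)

Convert to SI: T₁ = 4.678e-06 years = 147.638 s; T₂ = 0.0001948 years = 6147.89 s.
T_syn = |T₁ · T₂ / (T₁ − T₂)|.
T_syn = |147.638 · 6147.89 / (147.638 − 6147.89)| s ≈ 151.3 s = 4.793e-06 years.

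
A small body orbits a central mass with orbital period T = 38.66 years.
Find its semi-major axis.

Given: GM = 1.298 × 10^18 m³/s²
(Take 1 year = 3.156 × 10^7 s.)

Convert to SI: T = 38.66 years = 1.22011e+09 s.
Invert Kepler's third law: a = (GM · T² / (4π²))^(1/3).
Substituting T = 1.22011e+09 s and GM = 1.298e+18 m³/s²:
a = (1.298e+18 · (1.22011e+09)² / (4π²))^(1/3) m
a ≈ 3.658e+11 m = 365.8 Gm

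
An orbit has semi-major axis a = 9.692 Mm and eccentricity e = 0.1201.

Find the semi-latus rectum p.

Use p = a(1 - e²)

Convert to SI: a = 9.692 Mm = 9.692e+06 m.
p = a (1 − e²).
p = 9.692e+06 · (1 − (0.1201)²) = 9.692e+06 · 0.985576 ≈ 9.552e+06 m = 9.552 Mm.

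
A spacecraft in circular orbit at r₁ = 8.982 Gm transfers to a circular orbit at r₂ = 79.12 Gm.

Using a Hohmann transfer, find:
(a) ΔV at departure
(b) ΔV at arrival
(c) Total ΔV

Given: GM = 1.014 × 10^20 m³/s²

Convert to SI: r₁ = 8.982 Gm = 8.982e+09 m; r₂ = 79.12 Gm = 7.912e+10 m.
Transfer semi-major axis: a_t = (r₁ + r₂)/2 = (8.982e+09 + 7.912e+10)/2 = 4.4051e+10 m.
Circular speeds: v₁ = √(GM/r₁) = 106251 m/s, v₂ = √(GM/r₂) = 35799.4 m/s.
Transfer speeds (vis-viva v² = GM(2/r − 1/a_t)): v₁ᵗ = 142396 m/s, v₂ᵗ = 16165.3 m/s.
(a) ΔV₁ = |v₁ᵗ − v₁| ≈ 3.615e+04 m/s = 36.15 km/s.
(b) ΔV₂ = |v₂ − v₂ᵗ| ≈ 1.963e+04 m/s = 19.63 km/s.
(c) ΔV_total = ΔV₁ + ΔV₂ ≈ 5.578e+04 m/s = 55.78 km/s.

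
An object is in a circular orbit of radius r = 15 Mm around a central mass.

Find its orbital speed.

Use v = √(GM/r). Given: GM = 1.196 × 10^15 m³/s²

Convert to SI: r = 15 Mm = 1.5e+07 m.
For a circular orbit, gravity supplies the centripetal force, so v = √(GM / r).
v = √(1.196e+15 / 1.5e+07) m/s ≈ 8929 m/s = 8.929 km/s.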